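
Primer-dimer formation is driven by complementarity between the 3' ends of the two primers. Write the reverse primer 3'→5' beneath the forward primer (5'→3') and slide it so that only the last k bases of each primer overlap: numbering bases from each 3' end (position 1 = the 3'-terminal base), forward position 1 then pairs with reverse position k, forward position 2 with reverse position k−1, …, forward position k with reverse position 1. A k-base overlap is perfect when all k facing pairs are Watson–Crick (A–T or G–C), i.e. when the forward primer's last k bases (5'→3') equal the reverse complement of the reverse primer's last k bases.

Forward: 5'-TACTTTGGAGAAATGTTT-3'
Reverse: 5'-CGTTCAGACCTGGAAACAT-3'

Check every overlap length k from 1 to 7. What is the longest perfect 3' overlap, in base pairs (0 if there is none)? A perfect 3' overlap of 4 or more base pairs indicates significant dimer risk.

Longest perfect overlap: 6 complementary base pairs; significant dimer risk (threshold 4).

Last 7 bases (5'→3') — forward …AATGTTT, reverse …GAAACAT.
Reverse complement of the reverse primer's last 7 bases: ATGTTTC; its first k bases are the reverse complement of the reverse primer's last k bases, so a perfect k-base overlap needs the forward primer's last k bases to equal them.
Comparing (forward last k vs required): k=1: T vs A ✗; k=2: TT vs AT ✗; k=3: TTT vs ATG ✗; k=4: GTTT vs ATGT ✗; k=5: TGTTT vs ATGTT ✗; k=6: ATGTTT vs ATGTTT ✓; k=7: AATGTTT vs ATGTTTC ✗.
Only k = 6 is perfect, so the longest perfect 3' overlap is 6.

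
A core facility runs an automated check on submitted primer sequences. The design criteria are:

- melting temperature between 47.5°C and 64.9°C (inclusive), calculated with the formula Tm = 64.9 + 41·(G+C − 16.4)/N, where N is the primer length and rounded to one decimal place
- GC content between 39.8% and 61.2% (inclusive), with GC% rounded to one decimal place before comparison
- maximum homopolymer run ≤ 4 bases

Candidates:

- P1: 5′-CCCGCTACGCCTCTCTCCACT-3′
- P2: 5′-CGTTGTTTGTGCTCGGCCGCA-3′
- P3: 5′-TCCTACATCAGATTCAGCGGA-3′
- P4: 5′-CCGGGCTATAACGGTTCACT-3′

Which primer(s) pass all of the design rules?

P3 and P4.

P1 (21 nt, A=2 T=5 G=2 C=12): Tm = 64.9 + 41·(14 − 16.4)/21 = 60.2°C ✓; GC 14/21 = 66.7%, outside 39.8–61.2% ✗; longest run = 3 ✓ — fails.
P2 (21 nt, A=1 T=7 G=7 C=6): Tm = 64.9 + 41·(13 − 16.4)/21 = 58.3°C ✓; GC 13/21 = 61.9%, outside 39.8–61.2% ✗; longest run = 3 ✓ — fails.
P3 (21 nt, A=6 T=5 G=4 C=6): Tm = 64.9 + 41·(10 − 16.4)/21 = 52.4°C ✓; GC 10/21 = 47.6% ✓; longest run = 2 ✓ — passes.
P4 (20 nt, A=4 T=5 G=5 C=6): Tm = 64.9 + 41·(11 − 16.4)/20 = 53.8°C ✓; GC 11/20 = 55.0% ✓; longest run = 3 ✓ — passes.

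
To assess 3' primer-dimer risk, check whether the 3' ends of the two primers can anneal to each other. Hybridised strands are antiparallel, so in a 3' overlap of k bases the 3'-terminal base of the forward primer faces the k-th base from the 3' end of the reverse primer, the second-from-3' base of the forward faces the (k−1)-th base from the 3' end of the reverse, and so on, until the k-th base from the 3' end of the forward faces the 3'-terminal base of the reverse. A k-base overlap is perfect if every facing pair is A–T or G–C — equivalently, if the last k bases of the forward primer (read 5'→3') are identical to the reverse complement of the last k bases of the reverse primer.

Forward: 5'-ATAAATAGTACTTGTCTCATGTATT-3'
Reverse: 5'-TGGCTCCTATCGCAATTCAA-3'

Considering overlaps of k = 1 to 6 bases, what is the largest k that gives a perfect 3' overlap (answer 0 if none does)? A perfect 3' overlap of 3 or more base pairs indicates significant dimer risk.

Last 6 bases (5'→3') — forward …TGTATT, reverse …ATTCAA.
Reverse complement of the reverse primer's last 6 bases: TTGAAT; its first k bases are the reverse complement of the reverse primer's last k bases, so a perfect k-base overlap needs the forward primer's last k bases to equal them.
Comparing (forward last k vs required): k=1: T vs T ✓; k=2: TT vs TT ✓; k=3: ATT vs TTG ✗; k=4: TATT vs TTGA ✗; k=5: GTATT vs TTGAA ✗; k=6: TGTATT vs TTGAAT ✗.
Perfect overlaps at k = 1, 2; the largest is 2.

Longest perfect overlap: 2 complementary base pairs; below the dimer-risk threshold (threshold 3).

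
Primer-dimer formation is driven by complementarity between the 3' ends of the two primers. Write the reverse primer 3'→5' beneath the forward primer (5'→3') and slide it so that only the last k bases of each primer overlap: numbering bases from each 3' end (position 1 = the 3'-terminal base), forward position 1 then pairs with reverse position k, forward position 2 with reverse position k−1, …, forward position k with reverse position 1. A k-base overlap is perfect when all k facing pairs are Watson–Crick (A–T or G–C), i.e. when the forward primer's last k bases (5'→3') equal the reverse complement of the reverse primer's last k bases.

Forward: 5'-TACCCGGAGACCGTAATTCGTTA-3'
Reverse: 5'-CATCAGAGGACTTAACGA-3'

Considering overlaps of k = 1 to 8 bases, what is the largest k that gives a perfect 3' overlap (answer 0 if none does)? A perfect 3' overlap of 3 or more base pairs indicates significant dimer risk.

Last 8 bases (5'→3') — forward …ATTCGTTA, reverse …CTTAACGA.
Reverse complement of the reverse primer's last 8 bases: TCGTTAAG; its first k bases are the reverse complement of the reverse primer's last k bases, so a perfect k-base overlap needs the forward primer's last k bases to equal them.
Comparing (forward last k vs required): k=1: A vs T ✗; k=2: TA vs TC ✗; k=3: TTA vs TCG ✗; k=4: GTTA vs TCGT ✗; k=5: CGTTA vs TCGTT ✗; k=6: TCGTTA vs TCGTTA ✓; k=7: TTCGTTA vs TCGTTAA ✗; k=8: ATTCGTTA vs TCGTTAAG ✗.
Only k = 6 is perfect, so the longest perfect 3' overlap is 6.

Longest perfect overlap: 6 complementary base pairs; significant dimer risk (threshold 3).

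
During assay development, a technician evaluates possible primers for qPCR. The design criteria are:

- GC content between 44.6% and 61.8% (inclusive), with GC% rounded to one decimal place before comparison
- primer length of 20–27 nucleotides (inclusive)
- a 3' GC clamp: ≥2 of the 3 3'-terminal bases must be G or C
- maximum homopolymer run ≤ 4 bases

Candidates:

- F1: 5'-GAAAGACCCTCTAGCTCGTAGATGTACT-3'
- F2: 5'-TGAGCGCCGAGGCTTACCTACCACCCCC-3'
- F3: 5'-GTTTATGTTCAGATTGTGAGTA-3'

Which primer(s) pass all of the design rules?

F1 (28 nt, A=8 T=7 G=6 C=7): GC 13/28 = 46.4% ✓; length 28, outside 20–27 ✗; 3' end ACT has 1 G/C, need ≥2 ✗; longest run = 3 ✓ — fails.
F2 (28 nt, A=5 T=4 G=6 C=13): GC 19/28 = 67.9%, outside 44.6–61.8% ✗; length 28, outside 20–27 ✗; 3' end CCC has 3 G/C ✓; longest run = 5, exceeds 4 ✗ — fails.
F3 (22 nt, A=5 T=10 G=6 C=1): GC 7/22 = 31.8%, outside 44.6–61.8% ✗; length 22 ✓; 3' end GTA has 1 G/C, need ≥2 ✗; longest run = 3 ✓ — fails.

None of the candidates satisfy all criteria.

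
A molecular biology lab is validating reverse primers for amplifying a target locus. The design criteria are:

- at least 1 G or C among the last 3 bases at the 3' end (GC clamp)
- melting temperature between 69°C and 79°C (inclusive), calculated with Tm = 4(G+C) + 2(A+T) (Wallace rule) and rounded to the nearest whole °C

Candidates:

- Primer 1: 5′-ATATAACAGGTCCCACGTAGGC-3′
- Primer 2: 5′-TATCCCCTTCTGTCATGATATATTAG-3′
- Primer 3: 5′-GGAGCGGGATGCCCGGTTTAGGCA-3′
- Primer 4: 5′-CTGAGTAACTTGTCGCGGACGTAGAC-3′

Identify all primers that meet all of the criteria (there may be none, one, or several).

Primer 1 (22 nt, A=7 T=4 G=5 C=6): 3' end GGC has 3 G/C ✓; Tm = 2·11 + 4·11 = 66°C, outside 69–79°C ✗ — fails.
Primer 2 (26 nt, A=6 T=11 G=3 C=6): 3' end TAG has 1 G/C ✓; Tm = 2·17 + 4·9 = 70°C ✓ — passes.
Primer 3 (24 nt, A=4 T=4 G=11 C=5): 3' end GCA has 2 G/C ✓; Tm = 2·8 + 4·16 = 80°C, outside 69–79°C ✗ — fails.
Primer 4 (26 nt, A=6 T=6 G=8 C=6): 3' end GAC has 2 G/C ✓; Tm = 2·12 + 4·14 = 80°C, outside 69–79°C ✗ — fails.

Primer 2 only.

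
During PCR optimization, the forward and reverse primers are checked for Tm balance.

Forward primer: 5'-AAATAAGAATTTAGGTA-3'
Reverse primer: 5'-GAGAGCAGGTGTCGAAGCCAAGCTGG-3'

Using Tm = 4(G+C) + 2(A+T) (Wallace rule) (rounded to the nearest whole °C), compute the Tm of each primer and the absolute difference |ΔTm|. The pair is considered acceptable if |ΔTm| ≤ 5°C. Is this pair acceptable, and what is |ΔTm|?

Forward: A=9 T=5 G=3 C=0 → Tm = 2·14 + 4·3 = 40°C.
Reverse: A=7 T=3 G=11 C=5 → Tm = 2·10 + 4·16 = 84°C.
|ΔTm| = |40 − 84| = 44°C, > 5°C.

|ΔTm| = 44°C; the pair is not acceptable.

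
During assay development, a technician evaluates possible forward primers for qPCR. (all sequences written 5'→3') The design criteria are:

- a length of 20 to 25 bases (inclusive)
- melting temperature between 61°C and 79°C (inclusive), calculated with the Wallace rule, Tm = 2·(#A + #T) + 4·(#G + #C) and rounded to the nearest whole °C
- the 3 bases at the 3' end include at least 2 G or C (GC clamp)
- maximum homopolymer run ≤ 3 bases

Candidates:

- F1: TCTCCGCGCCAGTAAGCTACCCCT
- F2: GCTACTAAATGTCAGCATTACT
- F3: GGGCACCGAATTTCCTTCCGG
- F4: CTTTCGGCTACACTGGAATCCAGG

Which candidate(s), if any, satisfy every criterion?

F1 (24 nt, A=4 T=5 G=4 C=11): length 24 ✓; Tm = 2·9 + 4·15 = 78°C ✓; 3' end CCT has 2 G/C ✓; longest run = 4, exceeds 3 ✗ — fails.
F2 (22 nt, A=7 T=7 G=3 C=5): length 22 ✓; Tm = 2·14 + 4·8 = 60°C, outside 61–79°C ✗; 3' end ACT has 1 G/C, need ≥2 ✗; longest run = 3 ✓ — fails.
F3 (21 nt, A=3 T=5 G=6 C=7): length 21 ✓; Tm = 2·8 + 4·13 = 68°C ✓; 3' end CGG has 3 G/C ✓; longest run = 3 ✓ — passes.
F4 (24 nt, A=5 T=6 G=6 C=7): length 24 ✓; Tm = 2·11 + 4·13 = 74°C ✓; 3' end AGG has 2 G/C ✓; longest run = 3 ✓ — passes.

F3 and F4.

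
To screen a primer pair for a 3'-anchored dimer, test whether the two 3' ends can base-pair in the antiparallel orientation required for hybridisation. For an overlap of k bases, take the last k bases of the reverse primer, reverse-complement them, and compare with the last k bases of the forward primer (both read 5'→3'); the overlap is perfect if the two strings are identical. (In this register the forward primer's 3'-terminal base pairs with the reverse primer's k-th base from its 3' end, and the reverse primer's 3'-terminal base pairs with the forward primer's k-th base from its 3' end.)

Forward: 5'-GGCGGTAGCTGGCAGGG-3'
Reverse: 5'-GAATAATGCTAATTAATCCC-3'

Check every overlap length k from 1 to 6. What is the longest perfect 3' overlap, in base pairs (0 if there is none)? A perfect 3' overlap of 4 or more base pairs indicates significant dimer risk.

Longest perfect overlap: 3 complementary base pairs; below the dimer-risk threshold (threshold 4).

Last 6 bases (5'→3') — forward …GCAGGG, reverse …AATCCC.
Reverse complement of the reverse primer's last 6 bases: GGGATT; its first k bases are the reverse complement of the reverse primer's last k bases, so a perfect k-base overlap needs the forward primer's last k bases to equal them.
Comparing (forward last k vs required): k=1: G vs G ✓; k=2: GG vs GG ✓; k=3: GGG vs GGG ✓; k=4: AGGG vs GGGA ✗; k=5: CAGGG vs GGGAT ✗; k=6: GCAGGG vs GGGATT ✗.
Perfect overlaps at k = 1, 2, 3; the largest is 3.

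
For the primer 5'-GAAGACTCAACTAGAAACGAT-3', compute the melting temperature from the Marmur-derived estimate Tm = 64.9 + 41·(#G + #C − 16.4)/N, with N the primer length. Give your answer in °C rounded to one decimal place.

48.5°C

Base counts: A=10, T=3, G=4, C=4; G+C = 8, N = 21.
Tm = 64.9 + 41·(8 − 16.4)/21 = 64.9 + -344.40/21 = 48.5°C.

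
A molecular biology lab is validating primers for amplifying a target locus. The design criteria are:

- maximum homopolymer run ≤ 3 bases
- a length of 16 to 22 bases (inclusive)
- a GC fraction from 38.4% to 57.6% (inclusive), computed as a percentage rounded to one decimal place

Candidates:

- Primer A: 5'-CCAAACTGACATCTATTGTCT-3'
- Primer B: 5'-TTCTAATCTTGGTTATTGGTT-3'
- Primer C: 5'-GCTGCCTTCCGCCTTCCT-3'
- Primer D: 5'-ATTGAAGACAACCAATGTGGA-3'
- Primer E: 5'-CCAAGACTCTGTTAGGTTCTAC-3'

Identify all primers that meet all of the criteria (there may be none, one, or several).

Primer E only.

Primer A (21 nt, A=6 T=7 G=2 C=6): longest run = 3 ✓; length 21 ✓; GC 8/21 = 38.1%, outside 38.4–57.6% ✗ — fails.
Primer B (21 nt, A=3 T=12 G=4 C=2): longest run = 2 ✓; length 21 ✓; GC 6/21 = 28.6%, outside 38.4–57.6% ✗ — fails.
Primer C (18 nt, A=0 T=6 G=3 C=9): longest run = 2 ✓; length 18 ✓; GC 12/18 = 66.7%, outside 38.4–57.6% ✗ — fails.
Primer D (21 nt, A=9 T=4 G=5 C=3): longest run = 2 ✓; length 21 ✓; GC 8/21 = 38.1%, outside 38.4–57.6% ✗ — fails.
Primer E (22 nt, A=5 T=7 G=4 C=6): longest run = 2 ✓; length 22 ✓; GC 10/22 = 45.5% ✓ — passes.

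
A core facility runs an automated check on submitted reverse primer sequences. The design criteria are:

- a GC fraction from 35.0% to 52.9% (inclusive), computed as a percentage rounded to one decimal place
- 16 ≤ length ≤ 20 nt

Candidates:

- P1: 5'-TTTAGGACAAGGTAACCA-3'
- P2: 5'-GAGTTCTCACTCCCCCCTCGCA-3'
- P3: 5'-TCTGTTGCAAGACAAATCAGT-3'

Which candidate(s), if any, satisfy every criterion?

P1 only.

P1 (18 nt, A=7 T=4 G=4 C=3): GC 7/18 = 38.9% ✓; length 18 ✓ — passes.
P2 (22 nt, A=3 T=5 G=3 C=11): GC 14/22 = 63.6%, outside 35.0–52.9% ✗; length 22, outside 16–20 ✗ — fails.
P3 (21 nt, A=7 T=6 G=4 C=4): GC 8/21 = 38.1% ✓; length 21, outside 16–20 ✗ — fails.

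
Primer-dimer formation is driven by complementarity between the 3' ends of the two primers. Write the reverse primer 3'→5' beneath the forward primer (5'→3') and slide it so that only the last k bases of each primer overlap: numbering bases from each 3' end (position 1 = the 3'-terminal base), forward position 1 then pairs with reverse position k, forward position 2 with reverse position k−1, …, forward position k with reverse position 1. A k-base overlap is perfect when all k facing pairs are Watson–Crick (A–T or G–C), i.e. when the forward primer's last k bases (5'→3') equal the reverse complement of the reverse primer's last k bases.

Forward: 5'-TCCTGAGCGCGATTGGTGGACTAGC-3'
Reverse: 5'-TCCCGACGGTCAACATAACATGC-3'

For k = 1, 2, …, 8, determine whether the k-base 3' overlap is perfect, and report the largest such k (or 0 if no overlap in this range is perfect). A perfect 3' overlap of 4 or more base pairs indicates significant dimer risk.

Last 8 bases (5'→3') — forward …GGACTAGC, reverse …TAACATGC.
Reverse complement of the reverse primer's last 8 bases: GCATGTTA; its first k bases are the reverse complement of the reverse primer's last k bases, so a perfect k-base overlap needs the forward primer's last k bases to equal them.
Comparing (forward last k vs required): k=1: C vs G ✗; k=2: GC vs GC ✓; k=3: AGC vs GCA ✗; k=4: TAGC vs GCAT ✗; k=5: CTAGC vs GCATG ✗; k=6: ACTAGC vs GCATGT ✗; k=7: GACTAGC vs GCATGTT ✗; k=8: GGACTAGC vs GCATGTTA ✗.
Only k = 2 is perfect, so the longest perfect 3' overlap is 2.

Longest perfect overlap: 2 complementary base pairs; below the dimer-risk threshold (threshold 4).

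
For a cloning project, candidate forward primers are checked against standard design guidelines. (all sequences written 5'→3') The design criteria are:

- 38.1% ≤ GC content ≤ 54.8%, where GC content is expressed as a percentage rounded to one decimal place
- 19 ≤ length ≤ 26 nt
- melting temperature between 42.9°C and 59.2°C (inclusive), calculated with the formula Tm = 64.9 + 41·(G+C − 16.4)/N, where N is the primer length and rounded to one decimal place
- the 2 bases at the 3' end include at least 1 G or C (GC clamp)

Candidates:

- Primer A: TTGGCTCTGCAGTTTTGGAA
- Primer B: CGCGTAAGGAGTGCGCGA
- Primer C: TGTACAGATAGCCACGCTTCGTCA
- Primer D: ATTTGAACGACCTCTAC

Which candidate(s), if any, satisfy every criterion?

Primer A (20 nt, A=3 T=8 G=6 C=3): GC 9/20 = 45.0% ✓; length 20 ✓; Tm = 64.9 + 41·(9 − 16.4)/20 = 49.7°C ✓; 3' end AA has 0 G/C, need ≥1 ✗ — fails.
Primer B (18 nt, A=4 T=2 G=8 C=4): GC 12/18 = 66.7%, outside 38.1–54.8% ✗; length 18, outside 19–26 ✗; Tm = 64.9 + 41·(12 − 16.4)/18 = 54.9°C ✓; 3' end GA has 1 G/C ✓ — fails.
Primer C (24 nt, A=6 T=6 G=5 C=7): GC 12/24 = 50.0% ✓; length 24 ✓; Tm = 64.9 + 41·(12 − 16.4)/24 = 57.4°C ✓; 3' end CA has 1 G/C ✓ — passes.
Primer D (17 nt, A=5 T=5 G=2 C=5): GC 7/17 = 41.2% ✓; length 17, outside 19–26 ✗; Tm = 64.9 + 41·(7 − 16.4)/17 = 42.2°C, outside 42.9–59.2°C ✗; 3' end AC has 1 G/C ✓ — fails.

Primer C only.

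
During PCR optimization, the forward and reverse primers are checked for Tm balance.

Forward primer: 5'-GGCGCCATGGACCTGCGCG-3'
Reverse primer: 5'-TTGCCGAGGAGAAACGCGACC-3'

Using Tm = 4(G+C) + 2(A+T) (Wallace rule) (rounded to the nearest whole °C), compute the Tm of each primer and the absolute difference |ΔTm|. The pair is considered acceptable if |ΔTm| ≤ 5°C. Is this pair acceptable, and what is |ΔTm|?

Forward: A=2 T=2 G=8 C=7 → Tm = 2·4 + 4·15 = 68°C.
Reverse: A=6 T=2 G=7 C=6 → Tm = 2·8 + 4·13 = 68°C.
|ΔTm| = |68 − 68| = 0°C, ≤ 5°C.

|ΔTm| = 0°C; the pair is acceptable.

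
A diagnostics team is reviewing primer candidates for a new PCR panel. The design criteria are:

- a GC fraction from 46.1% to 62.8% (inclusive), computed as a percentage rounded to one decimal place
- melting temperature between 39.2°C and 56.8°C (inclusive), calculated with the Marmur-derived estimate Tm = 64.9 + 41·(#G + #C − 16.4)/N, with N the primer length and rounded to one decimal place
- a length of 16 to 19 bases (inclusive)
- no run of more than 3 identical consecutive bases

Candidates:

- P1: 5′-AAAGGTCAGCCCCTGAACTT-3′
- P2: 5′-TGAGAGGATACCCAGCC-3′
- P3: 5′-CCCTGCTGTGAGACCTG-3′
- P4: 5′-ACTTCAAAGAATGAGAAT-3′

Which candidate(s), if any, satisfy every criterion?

P2 only.

P1 (20 nt, A=6 T=4 G=4 C=6): GC 10/20 = 50.0% ✓; Tm = 64.9 + 41·(10 − 16.4)/20 = 51.8°C ✓; length 20, outside 16–19 ✗; longest run = 4, exceeds 3 ✗ — fails.
P2 (17 nt, A=5 T=2 G=5 C=5): GC 10/17 = 58.8% ✓; Tm = 64.9 + 41·(10 − 16.4)/17 = 49.5°C ✓; length 17 ✓; longest run = 3 ✓ — passes.
P3 (17 nt, A=2 T=4 G=5 C=6): GC 11/17 = 64.7%, outside 46.1–62.8% ✗; Tm = 64.9 + 41·(11 − 16.4)/17 = 51.9°C ✓; length 17 ✓; longest run = 3 ✓ — fails.
P4 (18 nt, A=9 T=4 G=3 C=2): GC 5/18 = 27.8%, outside 46.1–62.8% ✗; Tm = 64.9 + 41·(5 − 16.4)/18 = 38.9°C, outside 39.2–56.8°C ✗; length 18 ✓; longest run = 3 ✓ — fails.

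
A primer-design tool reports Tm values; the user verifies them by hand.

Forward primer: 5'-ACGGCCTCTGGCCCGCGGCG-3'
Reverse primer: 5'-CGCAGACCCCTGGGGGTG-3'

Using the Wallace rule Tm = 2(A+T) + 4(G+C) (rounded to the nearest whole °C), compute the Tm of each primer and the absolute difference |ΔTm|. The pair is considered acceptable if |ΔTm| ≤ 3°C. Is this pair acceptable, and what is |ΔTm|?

Forward: A=1 T=2 G=8 C=9 → Tm = 2·3 + 4·17 = 74°C.
Reverse: A=2 T=2 G=8 C=6 → Tm = 2·4 + 4·14 = 64°C.
|ΔTm| = |74 − 64| = 10°C, > 3°C.

|ΔTm| = 10°C; the pair is not acceptable.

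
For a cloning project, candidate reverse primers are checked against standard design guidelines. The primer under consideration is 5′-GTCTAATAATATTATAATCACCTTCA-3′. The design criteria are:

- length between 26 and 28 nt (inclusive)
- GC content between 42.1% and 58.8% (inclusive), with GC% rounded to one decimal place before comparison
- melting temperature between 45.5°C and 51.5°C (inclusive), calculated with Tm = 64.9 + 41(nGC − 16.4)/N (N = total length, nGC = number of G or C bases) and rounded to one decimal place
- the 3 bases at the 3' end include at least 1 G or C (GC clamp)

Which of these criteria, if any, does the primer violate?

Base counts: A=10, T=10, G=1, C=5 (length 26).
length: length 26 ✓
GC content: GC 6/26 = 23.1%, outside 42.1–58.8% ✗
Tm: Tm = 64.9 + 41·(6 − 16.4)/26 = 48.5°C ✓
GC clamp: 3' end TCA has 1 G/C ✓

Fails: GC content.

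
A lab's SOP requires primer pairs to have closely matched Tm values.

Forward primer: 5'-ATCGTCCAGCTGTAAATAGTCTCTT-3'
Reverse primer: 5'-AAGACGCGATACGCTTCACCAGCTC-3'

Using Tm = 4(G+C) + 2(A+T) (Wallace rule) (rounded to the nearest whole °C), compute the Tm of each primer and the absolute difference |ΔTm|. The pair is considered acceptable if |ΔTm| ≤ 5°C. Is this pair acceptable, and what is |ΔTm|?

|ΔTm| = 8°C; the pair is not acceptable.

Forward: A=6 T=9 G=4 C=6 → Tm = 2·15 + 4·10 = 70°C.
Reverse: A=7 T=4 G=5 C=9 → Tm = 2·11 + 4·14 = 78°C.
|ΔTm| = |70 − 78| = 8°C, > 5°C.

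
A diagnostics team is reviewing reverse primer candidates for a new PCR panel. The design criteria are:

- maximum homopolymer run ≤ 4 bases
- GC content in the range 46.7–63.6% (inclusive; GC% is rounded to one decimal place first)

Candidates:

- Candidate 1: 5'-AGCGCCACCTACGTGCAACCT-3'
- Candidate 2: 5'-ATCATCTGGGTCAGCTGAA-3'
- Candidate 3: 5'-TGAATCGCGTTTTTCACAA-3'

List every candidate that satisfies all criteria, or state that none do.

Candidate 1 and Candidate 2.

Candidate 1 (21 nt, A=5 T=3 G=4 C=9): longest run = 2 ✓; GC 13/21 = 61.9% ✓ — passes.
Candidate 2 (19 nt, A=5 T=5 G=5 C=4): longest run = 3 ✓; GC 9/19 = 47.4% ✓ — passes.
Candidate 3 (19 nt, A=5 T=7 G=3 C=4): longest run = 5, exceeds 4 ✗; GC 7/19 = 36.8%, outside 46.7–63.6% ✗ — fails.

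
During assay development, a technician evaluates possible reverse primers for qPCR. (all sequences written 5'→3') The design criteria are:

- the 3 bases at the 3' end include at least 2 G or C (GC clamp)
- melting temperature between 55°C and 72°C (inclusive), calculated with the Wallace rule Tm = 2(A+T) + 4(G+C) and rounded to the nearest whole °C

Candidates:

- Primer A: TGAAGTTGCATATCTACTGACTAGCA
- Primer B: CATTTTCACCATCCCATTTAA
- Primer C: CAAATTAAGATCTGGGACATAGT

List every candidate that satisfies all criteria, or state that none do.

Primer A only.

Primer A (26 nt, A=8 T=8 G=5 C=5): 3' end GCA has 2 G/C ✓; Tm = 2·16 + 4·10 = 72°C ✓ — passes.
Primer B (21 nt, A=6 T=8 G=0 C=7): 3' end TAA has 0 G/C, need ≥2 ✗; Tm = 2·14 + 4·7 = 56°C ✓ — fails.
Primer C (23 nt, A=9 T=6 G=5 C=3): 3' end AGT has 1 G/C, need ≥2 ✗; Tm = 2·15 + 4·8 = 62°C ✓ — fails.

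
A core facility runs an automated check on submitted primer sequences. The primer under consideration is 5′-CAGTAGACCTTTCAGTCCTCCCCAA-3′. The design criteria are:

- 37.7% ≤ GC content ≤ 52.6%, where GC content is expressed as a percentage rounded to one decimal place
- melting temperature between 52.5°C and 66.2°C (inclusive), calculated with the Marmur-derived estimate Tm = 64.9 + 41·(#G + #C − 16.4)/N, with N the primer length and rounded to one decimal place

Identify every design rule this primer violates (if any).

Base counts: A=6, T=6, G=3, C=10 (length 25).
GC content: GC 13/25 = 52.0% ✓
Tm: Tm = 64.9 + 41·(13 − 16.4)/25 = 59.3°C ✓

Meets all criteria.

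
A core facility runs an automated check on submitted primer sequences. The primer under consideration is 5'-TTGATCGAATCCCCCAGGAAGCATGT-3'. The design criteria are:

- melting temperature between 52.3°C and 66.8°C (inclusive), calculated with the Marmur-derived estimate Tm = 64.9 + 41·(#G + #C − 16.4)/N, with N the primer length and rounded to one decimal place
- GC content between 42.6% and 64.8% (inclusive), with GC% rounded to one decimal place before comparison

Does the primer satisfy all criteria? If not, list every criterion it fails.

Base counts: A=7, T=6, G=6, C=7 (length 26).
Tm: Tm = 64.9 + 41·(13 − 16.4)/26 = 59.5°C ✓
GC content: GC 13/26 = 50.0% ✓

Meets all criteria.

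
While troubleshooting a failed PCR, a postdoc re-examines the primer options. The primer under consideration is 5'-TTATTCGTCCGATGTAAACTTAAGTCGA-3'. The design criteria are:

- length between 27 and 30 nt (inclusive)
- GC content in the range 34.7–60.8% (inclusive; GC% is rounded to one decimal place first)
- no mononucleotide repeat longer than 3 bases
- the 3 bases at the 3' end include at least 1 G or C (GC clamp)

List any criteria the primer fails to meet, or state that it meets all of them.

Base counts: A=8, T=10, G=5, C=5 (length 28).
length: length 28 ✓
GC content: GC 10/28 = 35.7% ✓
homopolymer run: longest run = 3 ✓
GC clamp: 3' end CGA has 2 G/C ✓

Meets all criteria.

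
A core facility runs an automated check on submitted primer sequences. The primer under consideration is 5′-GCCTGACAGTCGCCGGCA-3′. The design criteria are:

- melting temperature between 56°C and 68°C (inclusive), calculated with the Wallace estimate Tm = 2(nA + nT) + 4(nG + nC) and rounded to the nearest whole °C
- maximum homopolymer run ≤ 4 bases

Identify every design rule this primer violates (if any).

Base counts: A=3, T=2, G=6, C=7 (length 18).
Tm: Tm = 2·5 + 4·13 = 62°C ✓
homopolymer run: longest run = 2 ✓

Meets all criteria.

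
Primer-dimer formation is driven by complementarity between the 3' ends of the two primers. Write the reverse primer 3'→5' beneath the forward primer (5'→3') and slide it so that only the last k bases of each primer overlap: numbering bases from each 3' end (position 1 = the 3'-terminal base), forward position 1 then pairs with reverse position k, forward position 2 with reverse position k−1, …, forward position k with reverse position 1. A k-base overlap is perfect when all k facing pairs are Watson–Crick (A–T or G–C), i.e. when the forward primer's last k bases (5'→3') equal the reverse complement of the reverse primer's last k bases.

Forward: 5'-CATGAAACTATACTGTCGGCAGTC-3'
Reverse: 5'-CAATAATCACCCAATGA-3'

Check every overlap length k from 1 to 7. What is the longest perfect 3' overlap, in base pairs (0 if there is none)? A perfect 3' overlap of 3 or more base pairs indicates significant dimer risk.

Last 7 bases (5'→3') — forward …GGCAGTC, reverse …CCAATGA.
Reverse complement of the reverse primer's last 7 bases: TCATTGG; its first k bases are the reverse complement of the reverse primer's last k bases, so a perfect k-base overlap needs the forward primer's last k bases to equal them.
Comparing (forward last k vs required): k=1: C vs T ✗; k=2: TC vs TC ✓; k=3: GTC vs TCA ✗; k=4: AGTC vs TCAT ✗; k=5: CAGTC vs TCATT ✗; k=6: GCAGTC vs TCATTG ✗; k=7: GGCAGTC vs TCATTGG ✗.
Only k = 2 is perfect, so the longest perfect 3' overlap is 2.

Longest perfect overlap: 2 complementary base pairs; below the dimer-risk threshold (threshold 3).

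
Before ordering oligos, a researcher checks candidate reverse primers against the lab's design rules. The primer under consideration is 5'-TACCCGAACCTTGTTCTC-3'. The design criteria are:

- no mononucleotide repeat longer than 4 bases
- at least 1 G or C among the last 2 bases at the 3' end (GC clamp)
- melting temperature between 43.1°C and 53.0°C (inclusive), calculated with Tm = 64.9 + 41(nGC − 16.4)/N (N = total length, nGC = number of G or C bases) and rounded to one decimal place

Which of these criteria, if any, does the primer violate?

Base counts: A=3, T=6, G=2, C=7 (length 18).
homopolymer run: longest run = 3 ✓
GC clamp: 3' end TC has 1 G/C ✓
Tm: Tm = 64.9 + 41·(9 − 16.4)/18 = 48.0°C ✓

Meets all criteria.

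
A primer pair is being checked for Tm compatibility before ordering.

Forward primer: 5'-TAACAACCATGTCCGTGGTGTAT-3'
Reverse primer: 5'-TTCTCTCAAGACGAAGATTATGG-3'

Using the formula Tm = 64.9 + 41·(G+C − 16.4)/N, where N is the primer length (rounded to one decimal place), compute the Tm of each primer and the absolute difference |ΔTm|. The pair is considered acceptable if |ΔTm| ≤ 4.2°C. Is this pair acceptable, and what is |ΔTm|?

Forward: G+C = 10, N = 23 → Tm = 64.9 + 41·(10 − 16.4)/23 = 53.5°C.
Reverse: G+C = 9, N = 23 → Tm = 64.9 + 41·(9 − 16.4)/23 = 51.7°C.
|ΔTm| = |53.5 − 51.7| = 1.8°C, ≤ 4.2°C.

|ΔTm| = 1.8°C; the pair is acceptable.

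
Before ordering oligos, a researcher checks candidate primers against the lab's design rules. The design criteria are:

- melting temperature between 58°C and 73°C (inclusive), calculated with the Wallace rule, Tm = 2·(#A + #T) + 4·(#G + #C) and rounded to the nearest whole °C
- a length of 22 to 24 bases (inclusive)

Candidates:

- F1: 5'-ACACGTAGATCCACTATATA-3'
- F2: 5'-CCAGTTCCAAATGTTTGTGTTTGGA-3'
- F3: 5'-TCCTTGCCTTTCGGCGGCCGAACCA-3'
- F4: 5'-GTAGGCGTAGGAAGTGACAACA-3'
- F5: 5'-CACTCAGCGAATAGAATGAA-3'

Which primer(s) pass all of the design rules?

F4 only.

F1 (20 nt, A=8 T=5 G=2 C=5): Tm = 2·13 + 4·7 = 54°C, outside 58–73°C ✗; length 20, outside 22–24 ✗ — fails.
F2 (25 nt, A=5 T=10 G=6 C=4): Tm = 2·15 + 4·10 = 70°C ✓; length 25, outside 22–24 ✗ — fails.
F3 (25 nt, A=3 T=6 G=6 C=10): Tm = 2·9 + 4·16 = 82°C, outside 58–73°C ✗; length 25, outside 22–24 ✗ — fails.
F4 (22 nt, A=8 T=3 G=8 C=3): Tm = 2·11 + 4·11 = 66°C ✓; length 22 ✓ — passes.
F5 (20 nt, A=9 T=3 G=4 C=4): Tm = 2·12 + 4·8 = 56°C, outside 58–73°C ✗; length 20, outside 22–24 ✗ — fails.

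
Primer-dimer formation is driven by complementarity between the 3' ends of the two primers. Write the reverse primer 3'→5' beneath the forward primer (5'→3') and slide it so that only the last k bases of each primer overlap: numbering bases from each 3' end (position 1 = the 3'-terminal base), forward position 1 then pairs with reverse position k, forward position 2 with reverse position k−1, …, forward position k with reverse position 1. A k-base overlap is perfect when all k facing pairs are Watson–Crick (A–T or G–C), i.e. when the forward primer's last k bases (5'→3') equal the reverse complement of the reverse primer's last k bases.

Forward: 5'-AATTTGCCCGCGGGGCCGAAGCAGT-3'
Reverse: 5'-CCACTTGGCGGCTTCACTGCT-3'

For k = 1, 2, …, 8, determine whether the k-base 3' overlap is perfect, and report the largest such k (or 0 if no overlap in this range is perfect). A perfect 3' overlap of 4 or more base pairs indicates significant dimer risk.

Longest perfect overlap: 6 complementary base pairs; significant dimer risk (threshold 4).

Last 8 bases (5'→3') — forward …GAAGCAGT, reverse …TCACTGCT.
Reverse complement of the reverse primer's last 8 bases: AGCAGTGA; its first k bases are the reverse complement of the reverse primer's last k bases, so a perfect k-base overlap needs the forward primer's last k bases to equal them.
Comparing (forward last k vs required): k=1: T vs A ✗; k=2: GT vs AG ✗; k=3: AGT vs AGC ✗; k=4: CAGT vs AGCA ✗; k=5: GCAGT vs AGCAG ✗; k=6: AGCAGT vs AGCAGT ✓; k=7: AAGCAGT vs AGCAGTG ✗; k=8: GAAGCAGT vs AGCAGTGA ✗.
Only k = 6 is perfect, so the longest perfect 3' overlap is 6.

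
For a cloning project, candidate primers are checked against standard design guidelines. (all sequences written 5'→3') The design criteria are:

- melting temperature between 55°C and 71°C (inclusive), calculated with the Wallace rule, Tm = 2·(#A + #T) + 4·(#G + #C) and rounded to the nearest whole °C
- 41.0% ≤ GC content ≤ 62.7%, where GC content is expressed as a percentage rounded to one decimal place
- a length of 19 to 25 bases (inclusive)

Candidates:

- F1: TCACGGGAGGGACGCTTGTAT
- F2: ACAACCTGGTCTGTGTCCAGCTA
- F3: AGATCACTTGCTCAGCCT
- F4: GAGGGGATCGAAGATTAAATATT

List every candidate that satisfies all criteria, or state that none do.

F1 (21 nt, A=4 T=5 G=8 C=4): Tm = 2·9 + 4·12 = 66°C ✓; GC 12/21 = 57.1% ✓; length 21 ✓ — passes.
F2 (23 nt, A=5 T=6 G=5 C=7): Tm = 2·11 + 4·12 = 70°C ✓; GC 12/23 = 52.2% ✓; length 23 ✓ — passes.
F3 (18 nt, A=4 T=5 G=3 C=6): Tm = 2·9 + 4·9 = 54°C, outside 55–71°C ✗; GC 9/18 = 50.0% ✓; length 18, outside 19–25 ✗ — fails.
F4 (23 nt, A=9 T=6 G=7 C=1): Tm = 2·15 + 4·8 = 62°C ✓; GC 8/23 = 34.8%, outside 41.0–62.7% ✗; length 23 ✓ — fails.

F1 and F2.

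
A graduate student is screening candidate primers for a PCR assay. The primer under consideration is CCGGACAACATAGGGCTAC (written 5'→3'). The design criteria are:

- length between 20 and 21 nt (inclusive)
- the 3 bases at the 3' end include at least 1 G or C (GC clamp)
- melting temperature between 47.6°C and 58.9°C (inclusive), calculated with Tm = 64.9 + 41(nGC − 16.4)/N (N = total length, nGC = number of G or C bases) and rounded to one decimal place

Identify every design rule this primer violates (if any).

Base counts: A=6, T=2, G=5, C=6 (length 19).
length: length 19, outside 20–21 ✗
GC clamp: 3' end TAC has 1 G/C ✓
Tm: Tm = 64.9 + 41·(11 − 16.4)/19 = 53.2°C ✓

Fails: length.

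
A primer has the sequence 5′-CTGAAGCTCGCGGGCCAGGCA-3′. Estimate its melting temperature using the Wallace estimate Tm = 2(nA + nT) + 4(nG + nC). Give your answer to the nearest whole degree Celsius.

72°C

Base counts: A=4, T=2, G=8, C=7 (length 21).
Tm = 2·(4+2) + 4·(8+7) = 2·6 + 4·15 = 12 + 60 = 72°C.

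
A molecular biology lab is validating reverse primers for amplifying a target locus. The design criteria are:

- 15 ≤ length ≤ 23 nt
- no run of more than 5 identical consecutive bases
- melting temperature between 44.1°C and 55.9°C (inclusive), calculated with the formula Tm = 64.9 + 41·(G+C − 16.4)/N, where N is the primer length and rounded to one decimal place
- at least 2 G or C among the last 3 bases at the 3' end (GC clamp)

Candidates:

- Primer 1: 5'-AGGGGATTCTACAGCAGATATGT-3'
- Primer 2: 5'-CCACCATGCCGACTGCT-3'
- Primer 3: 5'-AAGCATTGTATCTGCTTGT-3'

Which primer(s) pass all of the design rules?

Primer 2 only.

Primer 1 (23 nt, A=7 T=6 G=7 C=3): length 23 ✓; longest run = 4 ✓; Tm = 64.9 + 41·(10 − 16.4)/23 = 53.5°C ✓; 3' end TGT has 1 G/C, need ≥2 ✗ — fails.
Primer 2 (17 nt, A=3 T=3 G=3 C=8): length 17 ✓; longest run = 2 ✓; Tm = 64.9 + 41·(11 − 16.4)/17 = 51.9°C ✓; 3' end GCT has 2 G/C ✓ — passes.
Primer 3 (19 nt, A=4 T=8 G=4 C=3): length 19 ✓; longest run = 2 ✓; Tm = 64.9 + 41·(7 − 16.4)/19 = 44.6°C ✓; 3' end TGT has 1 G/C, need ≥2 ✗ — fails.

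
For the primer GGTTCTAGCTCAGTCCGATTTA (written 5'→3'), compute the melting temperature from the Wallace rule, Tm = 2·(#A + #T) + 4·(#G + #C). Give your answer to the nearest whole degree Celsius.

64°C

Base counts: A=4, T=8, G=5, C=5 (length 22).
Tm = 2·(4+8) + 4·(5+5) = 2·12 + 4·10 = 24 + 40 = 64°C.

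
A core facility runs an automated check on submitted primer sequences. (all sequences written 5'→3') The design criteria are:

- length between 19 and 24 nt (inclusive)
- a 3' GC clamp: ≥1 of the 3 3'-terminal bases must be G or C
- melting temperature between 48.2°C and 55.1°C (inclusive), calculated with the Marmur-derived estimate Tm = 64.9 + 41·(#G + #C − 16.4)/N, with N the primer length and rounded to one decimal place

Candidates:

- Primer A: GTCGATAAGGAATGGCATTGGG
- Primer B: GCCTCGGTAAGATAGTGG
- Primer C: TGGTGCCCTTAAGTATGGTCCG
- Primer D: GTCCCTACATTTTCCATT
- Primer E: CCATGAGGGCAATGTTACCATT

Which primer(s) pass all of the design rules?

Primer A only.

Primer A (22 nt, A=6 T=5 G=9 C=2): length 22 ✓; 3' end GGG has 3 G/C ✓; Tm = 64.9 + 41·(11 − 16.4)/22 = 54.8°C ✓ — passes.
Primer B (18 nt, A=4 T=4 G=7 C=3): length 18, outside 19–24 ✗; 3' end TGG has 2 G/C ✓; Tm = 64.9 + 41·(10 − 16.4)/18 = 50.3°C ✓ — fails.
Primer C (22 nt, A=3 T=7 G=7 C=5): length 22 ✓; 3' end CCG has 3 G/C ✓; Tm = 64.9 + 41·(12 − 16.4)/22 = 56.7°C, outside 48.2–55.1°C ✗ — fails.
Primer D (18 nt, A=3 T=8 G=1 C=6): length 18, outside 19–24 ✗; 3' end ATT has 0 G/C, need ≥1 ✗; Tm = 64.9 + 41·(7 − 16.4)/18 = 43.5°C, outside 48.2–55.1°C ✗ — fails.
Primer E (22 nt, A=6 T=6 G=5 C=5): length 22 ✓; 3' end ATT has 0 G/C, need ≥1 ✗; Tm = 64.9 + 41·(10 − 16.4)/22 = 53.0°C ✓ — fails.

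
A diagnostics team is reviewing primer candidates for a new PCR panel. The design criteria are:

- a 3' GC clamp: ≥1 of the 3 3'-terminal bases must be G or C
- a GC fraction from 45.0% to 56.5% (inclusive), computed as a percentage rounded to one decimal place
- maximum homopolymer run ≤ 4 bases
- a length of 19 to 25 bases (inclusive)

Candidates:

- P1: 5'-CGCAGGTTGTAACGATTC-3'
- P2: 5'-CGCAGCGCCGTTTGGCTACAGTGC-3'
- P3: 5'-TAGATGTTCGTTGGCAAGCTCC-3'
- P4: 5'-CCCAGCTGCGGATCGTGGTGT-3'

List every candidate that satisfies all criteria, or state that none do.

P3 only.

P1 (18 nt, A=4 T=5 G=5 C=4): 3' end TTC has 1 G/C ✓; GC 9/18 = 50.0% ✓; longest run = 2 ✓; length 18, outside 19–25 ✗ — fails.
P2 (24 nt, A=3 T=5 G=8 C=8): 3' end TGC has 2 G/C ✓; GC 16/24 = 66.7%, outside 45.0–56.5% ✗; longest run = 3 ✓; length 24 ✓ — fails.
P3 (22 nt, A=4 T=7 G=6 C=5): 3' end TCC has 2 G/C ✓; GC 11/22 = 50.0% ✓; longest run = 2 ✓; length 22 ✓ — passes.
P4 (21 nt, A=2 T=5 G=8 C=6): 3' end TGT has 1 G/C ✓; GC 14/21 = 66.7%, outside 45.0–56.5% ✗; longest run = 3 ✓; length 21 ✓ — fails.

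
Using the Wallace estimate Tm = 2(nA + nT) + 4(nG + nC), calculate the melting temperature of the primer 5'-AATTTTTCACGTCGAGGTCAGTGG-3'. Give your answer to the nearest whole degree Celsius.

70°C

Base counts: A=5, T=8, G=7, C=4 (length 24).
Tm = 2·(5+8) + 4·(7+4) = 2·13 + 4·11 = 26 + 44 = 70°C.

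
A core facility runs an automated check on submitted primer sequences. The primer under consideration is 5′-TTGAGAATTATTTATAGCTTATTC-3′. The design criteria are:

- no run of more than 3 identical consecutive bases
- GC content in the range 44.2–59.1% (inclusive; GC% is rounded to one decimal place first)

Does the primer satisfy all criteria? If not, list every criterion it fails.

Fails: GC content.

Base counts: A=7, T=12, G=3, C=2 (length 24).
homopolymer run: longest run = 3 ✓
GC content: GC 5/24 = 20.8%, outside 44.2–59.1% ✗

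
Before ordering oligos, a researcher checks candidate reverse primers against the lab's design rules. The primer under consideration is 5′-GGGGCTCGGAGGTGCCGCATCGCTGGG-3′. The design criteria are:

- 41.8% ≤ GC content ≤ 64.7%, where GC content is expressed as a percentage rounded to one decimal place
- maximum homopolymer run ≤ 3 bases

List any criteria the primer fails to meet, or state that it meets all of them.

Base counts: A=2, T=4, G=14, C=7 (length 27).
GC content: GC 21/27 = 77.8%, outside 41.8–64.7% ✗
homopolymer run: longest run = 4, exceeds 3 ✗

Fails: GC content, homopolymer run.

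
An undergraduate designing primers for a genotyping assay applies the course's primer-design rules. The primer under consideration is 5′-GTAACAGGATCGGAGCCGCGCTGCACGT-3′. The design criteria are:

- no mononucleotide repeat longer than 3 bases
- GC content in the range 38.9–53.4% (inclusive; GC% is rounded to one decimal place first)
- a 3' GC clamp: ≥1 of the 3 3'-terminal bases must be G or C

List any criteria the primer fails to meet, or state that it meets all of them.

Base counts: A=6, T=4, G=10, C=8 (length 28).
homopolymer run: longest run = 2 ✓
GC content: GC 18/28 = 64.3%, outside 38.9–53.4% ✗
GC clamp: 3' end CGT has 2 G/C ✓

Fails: GC content.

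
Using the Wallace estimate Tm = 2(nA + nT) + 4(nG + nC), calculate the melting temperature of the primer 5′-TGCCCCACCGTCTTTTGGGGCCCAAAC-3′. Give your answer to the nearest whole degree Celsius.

Base counts: A=4, T=6, G=6, C=11 (length 27).
Tm = 2·(4+6) + 4·(6+11) = 2·10 + 4·17 = 20 + 68 = 88°C.

88°C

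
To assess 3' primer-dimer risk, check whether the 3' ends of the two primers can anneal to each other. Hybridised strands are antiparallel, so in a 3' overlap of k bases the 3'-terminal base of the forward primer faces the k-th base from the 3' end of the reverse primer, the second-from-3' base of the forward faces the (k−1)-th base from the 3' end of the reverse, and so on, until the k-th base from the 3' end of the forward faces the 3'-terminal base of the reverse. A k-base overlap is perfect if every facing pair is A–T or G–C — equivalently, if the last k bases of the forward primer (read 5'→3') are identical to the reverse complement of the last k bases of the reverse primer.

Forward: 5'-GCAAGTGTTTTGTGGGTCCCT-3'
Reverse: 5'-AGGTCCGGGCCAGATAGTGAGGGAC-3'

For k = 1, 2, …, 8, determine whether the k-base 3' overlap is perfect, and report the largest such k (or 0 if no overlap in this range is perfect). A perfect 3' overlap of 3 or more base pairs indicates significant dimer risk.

Longest perfect overlap: 6 complementary base pairs; significant dimer risk (threshold 3).

Last 8 bases (5'→3') — forward …GGGTCCCT, reverse …TGAGGGAC.
Reverse complement of the reverse primer's last 8 bases: GTCCCTCA; its first k bases are the reverse complement of the reverse primer's last k bases, so a perfect k-base overlap needs the forward primer's last k bases to equal them.
Comparing (forward last k vs required): k=1: T vs G ✗; k=2: CT vs GT ✗; k=3: CCT vs GTC ✗; k=4: CCCT vs GTCC ✗; k=5: TCCCT vs GTCCC ✗; k=6: GTCCCT vs GTCCCT ✓; k=7: GGTCCCT vs GTCCCTC ✗; k=8: GGGTCCCT vs GTCCCTCA ✗.
Only k = 6 is perfect, so the longest perfect 3' overlap is 6.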